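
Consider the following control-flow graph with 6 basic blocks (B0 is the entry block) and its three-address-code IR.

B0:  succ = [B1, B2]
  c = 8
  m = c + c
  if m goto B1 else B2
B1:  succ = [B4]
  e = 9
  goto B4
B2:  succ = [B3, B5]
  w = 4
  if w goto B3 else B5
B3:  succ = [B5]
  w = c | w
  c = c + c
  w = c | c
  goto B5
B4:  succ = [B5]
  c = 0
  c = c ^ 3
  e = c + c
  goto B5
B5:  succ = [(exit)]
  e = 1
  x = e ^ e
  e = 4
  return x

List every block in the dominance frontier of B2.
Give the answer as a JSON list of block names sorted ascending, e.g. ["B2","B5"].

idom tree: B1←B0 B2←B0 B3←B2 B4←B1 B5←B0
Dom∩ at merges:
  B5: preds {B2,B3,B4}: {B0,B2} ∩ {B0,B2,B3} ∩ {B0,B1,B4} = {B0}; idom=B0

Frontier:
  join B5 pred B2: B2 stop@B0
  join B5 pred B3: B3→B2 stop@B0
  join B5 pred B4: B4→B1 stop@B0
  B0: DF=∅
  B1: DF={B5}
  B2: DF={B5}
  B3: DF={B5}
  B4: DF={B5}
  B5: DF=∅

DF(B2) = ["B5"]

Answer: ["B5"]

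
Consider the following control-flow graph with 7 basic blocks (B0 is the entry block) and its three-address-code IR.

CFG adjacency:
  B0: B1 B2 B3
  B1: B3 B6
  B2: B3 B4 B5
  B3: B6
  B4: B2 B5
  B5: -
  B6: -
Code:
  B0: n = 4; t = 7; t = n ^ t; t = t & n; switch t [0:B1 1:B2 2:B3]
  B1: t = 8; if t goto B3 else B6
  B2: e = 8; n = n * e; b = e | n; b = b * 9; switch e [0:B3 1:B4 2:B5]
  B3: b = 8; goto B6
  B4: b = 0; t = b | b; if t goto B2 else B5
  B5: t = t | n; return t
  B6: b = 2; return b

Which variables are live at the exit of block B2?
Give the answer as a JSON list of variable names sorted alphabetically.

Answer: ["n", "t"]

Derivation:
Per-block:
  B0: {n,t} / ∅
  B1: {t} / ∅
  B2: {b,e,n} / {n}
  B3: {b} / ∅
  B4: {b,t} / ∅
  B5: {t} / {n,t}
  B6: {b} / ∅

Backward fixpoint:
  live B0: ∅→{n,t}
  live B1: ∅→∅
  live B2: {n,t}→{n,t}
  live B3: ∅→∅
  live B4: {n}→{n,t}
  live B5: {n,t}→∅
  live B6: ∅→∅

live-out(B2) = ["n", "t"]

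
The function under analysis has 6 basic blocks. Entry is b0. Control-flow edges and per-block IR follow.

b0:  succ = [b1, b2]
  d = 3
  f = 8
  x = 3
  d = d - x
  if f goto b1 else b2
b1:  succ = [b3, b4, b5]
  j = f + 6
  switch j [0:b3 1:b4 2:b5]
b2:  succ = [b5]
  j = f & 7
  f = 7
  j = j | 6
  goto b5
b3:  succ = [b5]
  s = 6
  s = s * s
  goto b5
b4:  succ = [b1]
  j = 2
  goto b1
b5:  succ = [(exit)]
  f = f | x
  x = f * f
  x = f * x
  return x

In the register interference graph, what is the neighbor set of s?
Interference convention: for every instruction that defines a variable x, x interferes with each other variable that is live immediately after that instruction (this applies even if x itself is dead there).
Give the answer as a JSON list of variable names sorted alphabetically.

Block summaries:
  b0: {d,f,x} / ∅
  b1: {j} / {f}
  b2: {f,j} / {f}
  b3: {s} / ∅
  b4: {j} / ∅
  b5: {f,x} / {f,x}

Live sets:
  live b0: ∅→{f,x}
  live b1: {f,x}→{f,x}
  live b2: {f,x}→{f,x}
  live b3: {f,x}→{f,x}
  live b4: {f,x}→{f,x}
  live b5: {f,x}→∅

Interference:
  d — {f,x}
  f — {d,j,s,x}
  j — {f,x}
  s — {f,x}
  x — {d,f,j,s}

N(s) = ["f", "x"]

Answer: ["f", "x"]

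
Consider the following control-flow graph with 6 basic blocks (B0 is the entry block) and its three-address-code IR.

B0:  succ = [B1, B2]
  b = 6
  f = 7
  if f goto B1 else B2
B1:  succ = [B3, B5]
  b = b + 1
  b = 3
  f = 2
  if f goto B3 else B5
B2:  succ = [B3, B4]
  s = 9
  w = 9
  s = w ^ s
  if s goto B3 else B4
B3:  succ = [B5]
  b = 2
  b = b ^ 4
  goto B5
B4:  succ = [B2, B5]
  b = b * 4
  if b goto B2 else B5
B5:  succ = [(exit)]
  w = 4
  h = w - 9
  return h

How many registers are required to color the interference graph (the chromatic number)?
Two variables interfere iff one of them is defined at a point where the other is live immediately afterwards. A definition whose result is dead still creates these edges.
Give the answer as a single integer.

def/use:
  B0: {b,f} / ∅
  B1: {b,f} / {b}
  B2: {s,w} / ∅
  B3: {b} / ∅
  B4: {b} / {b}
  B5: {h,w} / ∅

Live sets:
  live B0: ∅→{b}
  live B1: {b}→∅
  live B2: {b}→{b}
  live B3: ∅→∅
  live B4: {b}→{b}
  live B5: ∅→∅

Interfere edges:
  b — {f,s,w}
  f — {b}
  h — ∅
  s — {b,w}
  w — {b,s}

Chromatic number:
  clique {b,s,w} ⇒ need ≥ 3
  assign b→c0 f→c1 h→c0 s→c1 w→c2 — no edge inside a register ⇒ χ ≤ 3
  χ = 3

Answer: 3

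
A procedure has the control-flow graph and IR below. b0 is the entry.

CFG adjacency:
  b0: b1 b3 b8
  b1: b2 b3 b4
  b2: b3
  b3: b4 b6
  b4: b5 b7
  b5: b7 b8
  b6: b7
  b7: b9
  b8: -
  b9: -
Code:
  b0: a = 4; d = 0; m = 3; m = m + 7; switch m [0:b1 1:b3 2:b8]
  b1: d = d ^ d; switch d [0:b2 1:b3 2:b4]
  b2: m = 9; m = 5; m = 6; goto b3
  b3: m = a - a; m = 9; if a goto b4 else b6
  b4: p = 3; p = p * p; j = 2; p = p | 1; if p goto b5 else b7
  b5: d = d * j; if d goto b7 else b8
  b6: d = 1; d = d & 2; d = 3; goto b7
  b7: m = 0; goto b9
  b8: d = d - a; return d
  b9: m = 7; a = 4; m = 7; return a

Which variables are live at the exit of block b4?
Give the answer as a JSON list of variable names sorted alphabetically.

Answer: ["a", "d", "j"]

Analysis:
def/use:
  b0 def {a,d,m} use ∅
  b1 def {d} use {d}
  b2 def {m} use ∅
  b3 def {m} use {a}
  b4 def {j,p} use ∅
  b5 def {d} use {d,j}
  b6 def {d} use ∅
  b7 def {m} use ∅
  b8 def {d} use {a,d}
  b9 def {a,m} use ∅

Live sets:
  b0: in=∅ out={a,d}
  b1: in={a,d} out={a,d}
  b2: in={a,d} out={a,d}
  b3: in={a,d} out={a,d}
  b4: in={a,d} out={a,d,j}
  b5: in={a,d,j} out={a,d}
  b6: in=∅ out=∅
  b7: in=∅ out=∅
  b8: in={a,d} out=∅
  b9: in=∅ out=∅

live-out(b4) = ["a", "d", "j"]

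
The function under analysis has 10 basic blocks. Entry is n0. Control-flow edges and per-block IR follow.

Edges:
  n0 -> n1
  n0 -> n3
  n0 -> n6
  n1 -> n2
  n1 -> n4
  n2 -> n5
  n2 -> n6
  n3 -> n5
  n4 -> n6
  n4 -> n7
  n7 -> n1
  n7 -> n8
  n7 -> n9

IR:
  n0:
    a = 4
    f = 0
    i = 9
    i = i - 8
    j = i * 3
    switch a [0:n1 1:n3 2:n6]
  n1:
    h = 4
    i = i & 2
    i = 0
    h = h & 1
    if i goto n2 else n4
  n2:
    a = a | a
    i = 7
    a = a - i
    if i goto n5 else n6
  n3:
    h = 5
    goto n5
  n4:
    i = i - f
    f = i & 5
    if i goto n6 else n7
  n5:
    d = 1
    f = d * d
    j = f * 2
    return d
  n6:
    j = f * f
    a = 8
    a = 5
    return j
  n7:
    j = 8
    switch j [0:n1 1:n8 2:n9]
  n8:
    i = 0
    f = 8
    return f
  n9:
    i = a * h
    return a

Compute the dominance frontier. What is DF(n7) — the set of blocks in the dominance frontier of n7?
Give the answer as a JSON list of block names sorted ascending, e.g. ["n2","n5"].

idom tree: n1←n0 n2←n1 n3←n0 n4←n1 n5←n0 n6←n0 n7←n4 n8←n7 n9←n7
Dom at joins:
  n1: preds {n0,n7}: {n0} ∩ {n0,n1,n4,n7} = {n0}; idom=n0
  n5: preds {n2,n3}: {n0,n1,n2} ∩ {n0,n3} = {n0}; idom=n0
  n6: preds {n0,n2,n4}: {n0} ∩ {n0,n1,n2} ∩ {n0,n1,n4} = {n0}; idom=n0

Frontier:
  join n1 pred n0: · stop@n0
  join n1 pred n7: n7→n4→n1 stop@n0
  join n5 pred n2: n2→n1 stop@n0
  join n5 pred n3: n3 stop@n0
  join n6 pred n0: · stop@n0
  join n6 pred n2: n2→n1 stop@n0
  join n6 pred n4: n4→n1 stop@n0
  n0 → ∅
  n1 → {n1,n5,n6}
  n2 → {n5,n6}
  n3 → {n5}
  n4 → {n1,n6}
  n5 → ∅
  n6 → ∅
  n7 → {n1}
  n8 → ∅
  n9 → ∅

DF(n7) = ["n1"]

Answer: ["n1"]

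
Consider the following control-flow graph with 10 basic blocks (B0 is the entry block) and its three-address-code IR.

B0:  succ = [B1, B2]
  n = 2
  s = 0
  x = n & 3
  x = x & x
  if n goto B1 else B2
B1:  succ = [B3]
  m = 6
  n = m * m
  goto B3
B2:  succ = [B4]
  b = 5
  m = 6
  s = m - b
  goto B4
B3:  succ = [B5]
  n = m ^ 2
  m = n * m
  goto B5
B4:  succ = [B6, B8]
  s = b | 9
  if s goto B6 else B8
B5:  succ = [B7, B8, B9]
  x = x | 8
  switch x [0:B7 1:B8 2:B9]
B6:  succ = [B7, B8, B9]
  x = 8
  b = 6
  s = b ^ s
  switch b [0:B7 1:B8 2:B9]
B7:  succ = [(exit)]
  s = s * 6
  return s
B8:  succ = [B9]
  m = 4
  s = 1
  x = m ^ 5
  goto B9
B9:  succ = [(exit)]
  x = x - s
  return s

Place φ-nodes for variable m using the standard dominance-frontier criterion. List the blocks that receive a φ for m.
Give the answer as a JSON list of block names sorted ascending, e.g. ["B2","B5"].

idom tree: B1←B0 B2←B0 B3←B1 B4←B2 B5←B3 B6←B4 B7←B0 B8←B0 B9←B0
Dom∩ at merges:
  B7: preds {B5,B6}: {B0,B1,B3,B5} ∩ {B0,B2,B4,B6} = {B0}; idom=B0
  B8: preds {B4,B5,B6}: {B0,B2,B4} ∩ {B0,B1,B3,B5} ∩ {B0,B2,B4,B6} = {B0}; idom=B0
  B9: preds {B5,B6,B8}: {B0,B1,B3,B5} ∩ {B0,B2,B4,B6} ∩ {B0,B8} = {B0}; idom=B0

DF derivation:
  join B7 pred B5: B5→B3→B1 stop@B0
  join B7 pred B6: B6→B4→B2 stop@B0
  join B8 pred B4: B4→B2 stop@B0
  join B8 pred B5: B5→B3→B1 stop@B0
  join B8 pred B6: B6→B4→B2 stop@B0
  join B9 pred B5: B5→B3→B1 stop@B0
  join B9 pred B6: B6→B4→B2 stop@B0
  join B9 pred B8: B8 stop@B0
  B0 → ∅
  B1 → {B7,B8,B9}
  B2 → {B7,B8,B9}
  B3 → {B7,B8,B9}
  B4 → {B7,B8,B9}
  B5 → {B7,B8,B9}
  B6 → {B7,B8,B9}
  B7 → ∅
  B8 → {B9}
  B9 → ∅

φ for m: defs {B1,B2,B3,B8}
  DF⁺ = {B7,B8,B9}

Answer: ["B7", "B8", "B9"]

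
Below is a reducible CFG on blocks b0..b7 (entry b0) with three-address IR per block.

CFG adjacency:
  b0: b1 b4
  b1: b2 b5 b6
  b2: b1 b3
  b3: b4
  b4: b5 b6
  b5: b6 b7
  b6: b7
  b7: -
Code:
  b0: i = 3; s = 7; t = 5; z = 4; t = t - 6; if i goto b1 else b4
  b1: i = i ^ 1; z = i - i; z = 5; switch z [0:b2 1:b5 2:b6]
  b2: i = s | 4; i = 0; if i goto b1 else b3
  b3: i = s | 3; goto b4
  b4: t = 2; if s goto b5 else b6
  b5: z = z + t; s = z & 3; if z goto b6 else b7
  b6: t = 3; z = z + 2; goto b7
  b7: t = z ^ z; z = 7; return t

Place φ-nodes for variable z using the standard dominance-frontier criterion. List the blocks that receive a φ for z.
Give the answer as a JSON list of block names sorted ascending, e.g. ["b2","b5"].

idom tree: b1←b0 b2←b1 b3←b2 b4←b0 b5←b0 b6←b0 b7←b0
Dom at joins:
  b1: preds {b0,b2}: {b0} ∩ {b0,b1,b2} = {b0}; idom=b0
  b4: preds {b0,b3}: {b0} ∩ {b0,b1,b2,b3} = {b0}; idom=b0
  b5: preds {b1,b4}: {b0,b1} ∩ {b0,b4} = {b0}; idom=b0
  b6: preds {b1,b4,b5}: {b0,b1} ∩ {b0,b4} ∩ {b0,b5} = {b0}; idom=b0
  b7: preds {b5,b6}: {b0,b5} ∩ {b0,b6} = {b0}; idom=b0

Frontier:
  b1←b0: walk · to b0
  b1←b2: walk b2→b1 to b0
  b4←b0: walk · to b0
  b4←b3: walk b3→b2→b1 to b0
  b5←b1: walk b1 to b0
  b5←b4: walk b4 to b0
  b6←b1: walk b1 to b0
  b6←b4: walk b4 to b0
  b6←b5: walk b5 to b0
  b7←b5: walk b5 to b0
  b7←b6: walk b6 to b0
  b0: DF=∅
  b1: DF={b1,b4,b5,b6}
  b2: DF={b1,b4}
  b3: DF={b4}
  b4: DF={b5,b6}
  b5: DF={b6,b7}
  b6: DF={b7}
  b7: DF=∅

φ for z: defs {b0,b1,b5,b6,b7}
  DF⁺ = {b1,b4,b5,b6,b7}

Answer: ["b1", "b4", "b5", "b6", "b7"]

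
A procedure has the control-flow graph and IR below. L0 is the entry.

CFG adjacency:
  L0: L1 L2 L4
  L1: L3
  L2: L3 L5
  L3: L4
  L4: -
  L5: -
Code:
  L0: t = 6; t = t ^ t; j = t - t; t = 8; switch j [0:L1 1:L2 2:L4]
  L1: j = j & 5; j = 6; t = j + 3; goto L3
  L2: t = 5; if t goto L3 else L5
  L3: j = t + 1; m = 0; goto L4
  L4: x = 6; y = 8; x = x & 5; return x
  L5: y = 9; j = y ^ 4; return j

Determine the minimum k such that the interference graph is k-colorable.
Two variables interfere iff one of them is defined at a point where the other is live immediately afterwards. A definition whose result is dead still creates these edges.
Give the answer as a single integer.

Block summaries:
  L0: def={j,t} ue=∅
  L1: def={j,t} ue={j}
  L2: def={t} ue=∅
  L3: def={j,m} ue={t}
  L4: def={x,y} ue=∅
  L5: def={j,y} ue=∅

Liveness:
  L0: in=∅ out={j}
  L1: in={j} out={t}
  L2: in=∅ out={t}
  L3: in={t} out=∅
  L4: in=∅ out=∅
  L5: in=∅ out=∅

Conflict graph:
  j: {t}
  m: ∅
  t: {j}
  x: {y}
  y: {x}

Registers:
  {j,t} pairwise interfere (2-clique) ⇒ χ ≥ 2
  2-colouring: r0={j,m,x}  r1={t,y}
  χ = 2

Answer: 2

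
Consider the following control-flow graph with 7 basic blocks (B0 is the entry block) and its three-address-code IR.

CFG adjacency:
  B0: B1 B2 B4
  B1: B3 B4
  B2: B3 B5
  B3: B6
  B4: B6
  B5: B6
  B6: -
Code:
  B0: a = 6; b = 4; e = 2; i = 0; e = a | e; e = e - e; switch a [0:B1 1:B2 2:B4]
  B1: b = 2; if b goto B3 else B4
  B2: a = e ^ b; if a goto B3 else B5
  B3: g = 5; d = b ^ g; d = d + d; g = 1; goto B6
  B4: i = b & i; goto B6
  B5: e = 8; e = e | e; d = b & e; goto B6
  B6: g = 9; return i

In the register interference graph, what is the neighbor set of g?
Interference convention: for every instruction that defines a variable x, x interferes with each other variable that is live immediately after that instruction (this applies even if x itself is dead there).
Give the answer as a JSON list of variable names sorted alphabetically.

Per-block:
  B0 def {a,b,e,i} use ∅
  B1 def {b} use ∅
  B2 def {a} use {b,e}
  B3 def {d,g} use {b}
  B4 def {i} use {b,i}
  B5 def {d,e} use {b}
  B6 def {g} use {i}

Liveness:
  B0: in=∅ out={b,e,i}
  B1: in={i} out={b,i}
  B2: in={b,e,i} out={b,i}
  B3: in={b,i} out={i}
  B4: in={b,i} out={i}
  B5: in={b,i} out={i}
  B6: in={i} out=∅

Conflict graph:
  a↔{b,e,i}
  b↔{a,e,g,i}
  d↔{i}
  e↔{a,b,i}
  g↔{b,i}
  i↔{a,b,d,e,g}

N(g) = ["b", "i"]

Answer: ["b", "i"]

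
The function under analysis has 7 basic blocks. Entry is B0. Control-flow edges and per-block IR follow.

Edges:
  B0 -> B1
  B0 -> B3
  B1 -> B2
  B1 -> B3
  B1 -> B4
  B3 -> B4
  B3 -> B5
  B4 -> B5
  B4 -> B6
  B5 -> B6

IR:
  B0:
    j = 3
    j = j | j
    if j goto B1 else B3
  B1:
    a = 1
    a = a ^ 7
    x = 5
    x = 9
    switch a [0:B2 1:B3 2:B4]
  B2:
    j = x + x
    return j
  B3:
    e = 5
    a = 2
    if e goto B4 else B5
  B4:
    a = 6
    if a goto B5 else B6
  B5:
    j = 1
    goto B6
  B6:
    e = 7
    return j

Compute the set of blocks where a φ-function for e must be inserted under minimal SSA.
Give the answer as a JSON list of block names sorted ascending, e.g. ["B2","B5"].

idom tree: B1←B0 B2←B1 B3←B0 B4←B0 B5←B0 B6←B0
Dom∩ at merges:
  B3: preds {B0,B1}: {B0} ∩ {B0,B1} = {B0}; idom=B0
  B4: preds {B1,B3}: {B0,B1} ∩ {B0,B3} = {B0}; idom=B0
  B5: preds {B3,B4}: {B0,B3} ∩ {B0,B4} = {B0}; idom=B0
  B6: preds {B4,B5}: {B0,B4} ∩ {B0,B5} = {B0}; idom=B0

Frontier:
  B3←B0: walk · to B0
  B3←B1: walk B1 to B0
  B4←B1: walk B1 to B0
  B4←B3: walk B3 to B0
  B5←B3: walk B3 to B0
  B5←B4: walk B4 to B0
  B6←B4: walk B4 to B0
  B6←B5: walk B5 to B0
  B0: DF=∅
  B1: DF={B3,B4}
  B2: DF=∅
  B3: DF={B4,B5}
  B4: DF={B5,B6}
  B5: DF={B6}
  B6: DF=∅

φ for e: defs {B3,B6}
  DF⁺ = {B4,B5,B6}

Answer: ["B4", "B5", "B6"]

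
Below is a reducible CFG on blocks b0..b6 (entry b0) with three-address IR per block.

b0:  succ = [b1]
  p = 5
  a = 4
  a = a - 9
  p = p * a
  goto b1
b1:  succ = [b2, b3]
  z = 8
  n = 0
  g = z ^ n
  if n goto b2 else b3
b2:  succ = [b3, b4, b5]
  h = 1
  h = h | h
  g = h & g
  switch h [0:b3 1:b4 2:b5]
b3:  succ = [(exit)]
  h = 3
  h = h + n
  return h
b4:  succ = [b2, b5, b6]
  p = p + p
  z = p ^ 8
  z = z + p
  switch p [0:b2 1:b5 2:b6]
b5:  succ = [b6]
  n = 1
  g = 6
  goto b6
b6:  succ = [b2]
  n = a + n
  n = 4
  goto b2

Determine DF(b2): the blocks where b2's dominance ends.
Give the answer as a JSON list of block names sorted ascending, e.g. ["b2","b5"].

Answer: ["b2", "b3"]

Working:
idom tree: b1←b0 b2←b1 b3←b1 b4←b2 b5←b2 b6←b2
Dom at joins:
  b2: preds {b1,b4,b6}: {b0,b1} ∩ {b0,b1,b2,b4} ∩ {b0,b1,b2,b6} = {b0,b1}; idom=b1
  b3: preds {b1,b2}: {b0,b1} ∩ {b0,b1,b2} = {b0,b1}; idom=b1
  b5: preds {b2,b4}: {b0,b1,b2} ∩ {b0,b1,b2,b4} = {b0,b1,b2}; idom=b2
  b6: preds {b4,b5}: {b0,b1,b2,b4} ∩ {b0,b1,b2,b5} = {b0,b1,b2}; idom=b2

DF walk-up:
  join b2 pred b1: · stop@b1
  join b2 pred b4: b4→b2 stop@b1
  join b2 pred b6: b6→b2 stop@b1
  join b3 pred b1: · stop@b1
  join b3 pred b2: b2 stop@b1
  join b5 pred b2: · stop@b2
  join b5 pred b4: b4 stop@b2
  join b6 pred b4: b4 stop@b2
  join b6 pred b5: b5 stop@b2
  b0 → ∅
  b1 → ∅
  b2 → {b2,b3}
  b3 → ∅
  b4 → {b2,b5,b6}
  b5 → {b6}
  b6 → {b2}

DF(b2) = ["b2", "b3"]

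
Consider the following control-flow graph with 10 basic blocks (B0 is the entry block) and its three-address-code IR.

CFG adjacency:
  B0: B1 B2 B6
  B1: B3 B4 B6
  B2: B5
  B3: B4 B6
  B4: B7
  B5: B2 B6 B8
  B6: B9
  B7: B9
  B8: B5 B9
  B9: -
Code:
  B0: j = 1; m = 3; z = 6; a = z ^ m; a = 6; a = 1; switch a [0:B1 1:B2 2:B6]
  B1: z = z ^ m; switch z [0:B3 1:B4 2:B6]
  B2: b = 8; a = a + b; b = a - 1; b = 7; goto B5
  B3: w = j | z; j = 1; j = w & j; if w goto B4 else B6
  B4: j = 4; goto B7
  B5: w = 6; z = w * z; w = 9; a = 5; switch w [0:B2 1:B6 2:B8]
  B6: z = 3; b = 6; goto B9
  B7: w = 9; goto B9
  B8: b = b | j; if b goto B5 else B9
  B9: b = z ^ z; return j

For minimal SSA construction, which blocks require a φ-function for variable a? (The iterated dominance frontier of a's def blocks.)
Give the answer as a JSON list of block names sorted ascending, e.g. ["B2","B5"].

idom tree: B1←B0 B2←B0 B3←B1 B4←B1 B5←B2 B6←B0 B7←B4 B8←B5 B9←B0
Dom at joins:
  B2: preds {B0,B5}: {B0} ∩ {B0,B2,B5} = {B0}; idom=B0
  B4: preds {B1,B3}: {B0,B1} ∩ {B0,B1,B3} = {B0,B1}; idom=B1
  B5: preds {B2,B8}: {B0,B2} ∩ {B0,B2,B5,B8} = {B0,B2}; idom=B2
  B6: preds {B0,B1,B3,B5}: {B0} ∩ {B0,B1} ∩ {B0,B1,B3} ∩ {B0,B2,B5} = {B0}; idom=B0
  B9: preds {B6,B7,B8}: {B0,B6} ∩ {B0,B1,B4,B7} ∩ {B0,B2,B5,B8} = {B0}; idom=B0

DF derivation:
  join B2 pred B0: · stop@B0
  join B2 pred B5: B5→B2 stop@B0
  join B4 pred B1: · stop@B1
  join B4 pred B3: B3 stop@B1
  join B5 pred B2: · stop@B2
  join B5 pred B8: B8→B5 stop@B2
  join B6 pred B0: · stop@B0
  join B6 pred B1: B1 stop@B0
  join B6 pred B3: B3→B1 stop@B0
  join B6 pred B5: B5→B2 stop@B0
  join B9 pred B6: B6 stop@B0
  join B9 pred B7: B7→B4→B1 stop@B0
  join B9 pred B8: B8→B5→B2 stop@B0
  DF(B0)=∅
  DF(B1)={B6,B9}
  DF(B2)={B2,B6,B9}
  DF(B3)={B4,B6}
  DF(B4)={B9}
  DF(B5)={B2,B5,B6,B9}
  DF(B6)={B9}
  DF(B7)={B9}
  DF(B8)={B5,B9}
  DF(B9)=∅

φ for a: defs {B0,B2,B5}
  DF⁺ = {B2,B5,B6,B9}

Answer: ["B2", "B5", "B6", "B9"]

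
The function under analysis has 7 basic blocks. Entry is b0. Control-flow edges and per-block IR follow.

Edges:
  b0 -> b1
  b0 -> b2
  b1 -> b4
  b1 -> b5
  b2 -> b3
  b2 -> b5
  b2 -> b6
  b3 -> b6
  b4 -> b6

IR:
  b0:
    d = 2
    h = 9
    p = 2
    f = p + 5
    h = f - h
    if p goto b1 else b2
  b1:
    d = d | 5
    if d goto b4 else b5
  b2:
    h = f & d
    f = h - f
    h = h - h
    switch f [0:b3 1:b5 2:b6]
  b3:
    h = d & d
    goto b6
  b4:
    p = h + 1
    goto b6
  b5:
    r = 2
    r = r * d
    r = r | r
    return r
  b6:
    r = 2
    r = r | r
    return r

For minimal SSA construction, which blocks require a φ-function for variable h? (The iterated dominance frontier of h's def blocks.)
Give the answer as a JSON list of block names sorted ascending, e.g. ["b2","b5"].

idom tree: b1←b0 b2←b0 b3←b2 b4←b1 b5←b0 b6←b0
Join-block Dom:
  b5: preds {b1,b2}: {b0,b1} ∩ {b0,b2} = {b0}; idom=b0
  b6: preds {b2,b3,b4}: {b0,b2} ∩ {b0,b2,b3} ∩ {b0,b1,b4} = {b0}; idom=b0

DF walk-up:
  b5←b1: walk b1 to b0
  b5←b2: walk b2 to b0
  b6←b2: walk b2 to b0
  b6←b3: walk b3→b2 to b0
  b6←b4: walk b4→b1 to b0
  b0 → ∅
  b1 → {b5,b6}
  b2 → {b5,b6}
  b3 → {b6}
  b4 → {b6}
  b5 → ∅
  b6 → ∅

φ for h: defs {b0,b2,b3}
  DF⁺ = {b5,b6}

Answer: ["b5", "b6"]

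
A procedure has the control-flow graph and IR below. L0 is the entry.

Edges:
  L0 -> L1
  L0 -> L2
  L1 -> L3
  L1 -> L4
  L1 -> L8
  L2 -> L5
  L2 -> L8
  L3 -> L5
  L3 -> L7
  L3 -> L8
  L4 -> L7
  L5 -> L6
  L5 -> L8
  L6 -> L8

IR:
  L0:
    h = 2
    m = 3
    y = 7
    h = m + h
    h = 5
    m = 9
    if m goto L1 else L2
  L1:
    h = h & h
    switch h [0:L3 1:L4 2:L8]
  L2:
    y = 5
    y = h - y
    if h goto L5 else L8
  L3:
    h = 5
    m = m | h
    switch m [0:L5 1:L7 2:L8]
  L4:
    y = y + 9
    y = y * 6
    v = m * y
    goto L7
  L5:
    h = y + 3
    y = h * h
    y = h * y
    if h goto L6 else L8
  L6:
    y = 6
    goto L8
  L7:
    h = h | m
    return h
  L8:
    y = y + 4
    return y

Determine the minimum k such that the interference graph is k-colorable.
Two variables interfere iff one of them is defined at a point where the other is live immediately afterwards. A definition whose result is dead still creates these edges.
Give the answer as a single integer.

Answer: 3

Working:
Per-block:
  L0: {h,m,y} / ∅
  L1: {h} / {h}
  L2: {y} / {h}
  L3: {h,m} / {m}
  L4: {v,y} / {m,y}
  L5: {h,y} / {y}
  L6: {y} / ∅
  L7: {h} / {h,m}
  L8: {y} / {y}

Backward fixpoint:
  L0 li=∅ lo={h,m,y}
  L1 li={h,m,y} lo={h,m,y}
  L2 li={h} lo={y}
  L3 li={m,y} lo={h,m,y}
  L4 li={h,m,y} lo={h,m}
  L5 li={y} lo={y}
  L6 li=∅ lo={y}
  L7 li={h,m} lo=∅
  L8 li={y} lo=∅

Interfere edges:
  h — {m,v,y}
  m — {h,v,y}
  v — {h,m}
  y — {h,m}

Registers:
  {h,m,v} pairwise interfere (3-clique) ⇒ χ ≥ 3
  3-colouring: r0={h}  r1={m}  r2={v,y}
  χ = 3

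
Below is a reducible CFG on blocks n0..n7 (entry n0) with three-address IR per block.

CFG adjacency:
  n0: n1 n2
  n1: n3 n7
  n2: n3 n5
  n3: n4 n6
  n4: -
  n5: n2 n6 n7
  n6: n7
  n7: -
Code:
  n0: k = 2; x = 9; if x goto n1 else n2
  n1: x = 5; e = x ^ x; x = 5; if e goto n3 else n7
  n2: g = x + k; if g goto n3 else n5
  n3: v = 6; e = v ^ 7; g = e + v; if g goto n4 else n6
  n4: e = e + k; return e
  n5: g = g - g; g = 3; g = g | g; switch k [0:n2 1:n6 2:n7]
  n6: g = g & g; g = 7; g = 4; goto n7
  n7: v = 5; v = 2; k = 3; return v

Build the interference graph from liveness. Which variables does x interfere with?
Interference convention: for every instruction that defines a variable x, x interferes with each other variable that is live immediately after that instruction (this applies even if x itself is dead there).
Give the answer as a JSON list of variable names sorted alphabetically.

Answer: ["e", "g", "k"]

Derivation:
Block summaries:
  n0: {k,x} / ∅
  n1: {e,x} / ∅
  n2: {g} / {k,x}
  n3: {e,g,v} / ∅
  n4: {e} / {e,k}
  n5: {g} / {g,k}
  n6: {g} / {g}
  n7: {k,v} / ∅

Liveness:
  live n0: ∅→{k,x}
  live n1: {k}→{k}
  live n2: {k,x}→{g,k,x}
  live n3: {k}→{e,g,k}
  live n4: {e,k}→∅
  live n5: {g,k,x}→{g,k,x}
  live n6: {g}→∅
  live n7: ∅→∅

Conflict graph:
  e: {g,k,v,x}
  g: {e,k,x}
  k: {e,g,v,x}
  v: {e,k}
  x: {e,g,k}

N(x) = ["e", "g", "k"]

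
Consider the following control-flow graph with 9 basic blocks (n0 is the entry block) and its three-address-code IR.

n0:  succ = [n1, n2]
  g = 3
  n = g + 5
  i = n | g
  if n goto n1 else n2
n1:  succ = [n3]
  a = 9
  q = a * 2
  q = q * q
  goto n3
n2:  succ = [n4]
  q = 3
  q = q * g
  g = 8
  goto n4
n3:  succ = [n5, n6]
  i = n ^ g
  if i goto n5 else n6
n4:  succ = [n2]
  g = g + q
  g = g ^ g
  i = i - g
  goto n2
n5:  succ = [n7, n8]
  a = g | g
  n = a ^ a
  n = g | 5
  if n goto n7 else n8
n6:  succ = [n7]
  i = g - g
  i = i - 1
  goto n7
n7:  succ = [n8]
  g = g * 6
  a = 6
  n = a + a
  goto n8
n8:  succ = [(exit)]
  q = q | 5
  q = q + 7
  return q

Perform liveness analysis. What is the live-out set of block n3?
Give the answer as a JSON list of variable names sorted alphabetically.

Answer: ["g", "q"]

Analysis:
Per-block:
  n0: def={g,i,n} ue=∅
  n1: def={a,q} ue=∅
  n2: def={g,q} ue={g}
  n3: def={i} ue={g,n}
  n4: def={g,i} ue={g,i,q}
  n5: def={a,n} ue={g}
  n6: def={i} ue={g}
  n7: def={a,g,n} ue={g}
  n8: def={q} ue={q}

Liveness:
  live n0: ∅→{g,i,n}
  live n1: {g,n}→{g,n,q}
  live n2: {g,i}→{g,i,q}
  live n3: {g,n,q}→{g,q}
  live n4: {g,i,q}→{g,i}
  live n5: {g,q}→{g,q}
  live n6: {g,q}→{g,q}
  live n7: {g,q}→{q}
  live n8: {q}→∅

live-out(n3) = ["g", "q"]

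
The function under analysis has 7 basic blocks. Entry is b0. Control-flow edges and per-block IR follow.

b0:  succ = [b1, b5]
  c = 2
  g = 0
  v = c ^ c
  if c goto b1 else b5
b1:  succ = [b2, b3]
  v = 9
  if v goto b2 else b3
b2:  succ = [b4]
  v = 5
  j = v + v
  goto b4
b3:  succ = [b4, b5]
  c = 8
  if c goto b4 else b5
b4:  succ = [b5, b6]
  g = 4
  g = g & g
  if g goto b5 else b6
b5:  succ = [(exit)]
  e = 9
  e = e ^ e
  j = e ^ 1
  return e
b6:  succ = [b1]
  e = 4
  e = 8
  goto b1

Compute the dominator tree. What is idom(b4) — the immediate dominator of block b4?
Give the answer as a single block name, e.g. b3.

Answer: b1

Working:
idom tree: b1←b0 b2←b1 b3←b1 b4←b1 b5←b0 b6←b4
Dom∩ at merges:
  b1: preds {b0,b6}: {b0} ∩ {b0,b1,b4,b6} = {b0}; idom=b0
  b4: preds {b2,b3}: {b0,b1,b2} ∩ {b0,b1,b3} = {b0,b1}; idom=b1
  b5: preds {b0,b3,b4}: {b0} ∩ {b0,b1,b3} ∩ {b0,b1,b4} = {b0}; idom=b0

idom(b4) = b1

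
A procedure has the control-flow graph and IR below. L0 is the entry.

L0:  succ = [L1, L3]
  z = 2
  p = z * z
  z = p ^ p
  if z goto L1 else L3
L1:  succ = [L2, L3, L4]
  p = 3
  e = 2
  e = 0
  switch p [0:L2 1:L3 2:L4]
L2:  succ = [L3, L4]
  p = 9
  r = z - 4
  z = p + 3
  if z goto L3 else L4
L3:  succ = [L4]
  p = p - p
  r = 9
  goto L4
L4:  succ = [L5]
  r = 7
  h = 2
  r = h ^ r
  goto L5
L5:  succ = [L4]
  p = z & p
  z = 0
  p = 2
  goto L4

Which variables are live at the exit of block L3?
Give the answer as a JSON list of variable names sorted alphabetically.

Per-block:
  L0 def {p,z} use ∅
  L1 def {e,p} use ∅
  L2 def {p,r,z} use {z}
  L3 def {p,r} use {p}
  L4 def {h,r} use ∅
  L5 def {p,z} use {p,z}

Liveness:
  live L0: ∅→{p,z}
  live L1: {z}→{p,z}
  live L2: {z}→{p,z}
  live L3: {p,z}→{p,z}
  live L4: {p,z}→{p,z}
  live L5: {p,z}→{p,z}

live-out(L3) = ["p", "z"]

Answer: ["p", "z"]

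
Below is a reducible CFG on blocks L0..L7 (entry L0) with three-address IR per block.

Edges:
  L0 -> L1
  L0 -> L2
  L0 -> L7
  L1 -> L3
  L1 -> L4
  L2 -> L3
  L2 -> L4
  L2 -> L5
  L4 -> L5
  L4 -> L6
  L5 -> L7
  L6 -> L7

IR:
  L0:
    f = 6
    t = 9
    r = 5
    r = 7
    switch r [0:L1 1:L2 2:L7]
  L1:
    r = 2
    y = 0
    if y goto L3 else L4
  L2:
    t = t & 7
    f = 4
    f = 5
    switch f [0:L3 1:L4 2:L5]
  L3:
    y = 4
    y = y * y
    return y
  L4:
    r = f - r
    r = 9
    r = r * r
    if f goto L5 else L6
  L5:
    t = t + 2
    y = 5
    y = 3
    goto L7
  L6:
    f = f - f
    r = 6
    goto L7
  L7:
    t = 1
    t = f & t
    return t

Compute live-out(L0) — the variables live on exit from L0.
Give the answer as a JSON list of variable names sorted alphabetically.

Per-block:
  L0: {f,r,t} / ∅
  L1: {r,y} / ∅
  L2: {f,t} / {t}
  L3: {y} / ∅
  L4: {r} / {f,r}
  L5: {t,y} / {t}
  L6: {f,r} / {f}
  L7: {t} / {f}

Backward fixpoint:
  L0: in=∅ out={f,r,t}
  L1: in={f,t} out={f,r,t}
  L2: in={r,t} out={f,r,t}
  L3: in=∅ out=∅
  L4: in={f,r,t} out={f,t}
  L5: in={f,t} out={f}
  L6: in={f} out={f}
  L7: in={f} out=∅

live-out(L0) = ["f", "r", "t"]

Answer: ["f", "r", "t"]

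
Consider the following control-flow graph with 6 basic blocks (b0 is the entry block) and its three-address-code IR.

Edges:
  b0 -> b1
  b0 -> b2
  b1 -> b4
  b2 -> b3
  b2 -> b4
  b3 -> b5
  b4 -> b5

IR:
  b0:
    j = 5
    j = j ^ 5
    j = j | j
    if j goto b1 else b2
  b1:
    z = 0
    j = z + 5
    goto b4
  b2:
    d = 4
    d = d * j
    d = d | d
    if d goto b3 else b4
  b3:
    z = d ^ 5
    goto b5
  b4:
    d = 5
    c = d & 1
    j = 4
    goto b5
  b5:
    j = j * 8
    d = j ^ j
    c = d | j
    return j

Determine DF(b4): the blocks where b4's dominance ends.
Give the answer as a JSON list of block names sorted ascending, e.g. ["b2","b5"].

Answer: ["b5"]

Analysis:
idom tree: b1←b0 b2←b0 b3←b2 b4←b0 b5←b0
Dom at joins:
  b4: preds {b1,b2}: {b0,b1} ∩ {b0,b2} = {b0}; idom=b0
  b5: preds {b3,b4}: {b0,b2,b3} ∩ {b0,b4} = {b0}; idom=b0

DF walk-up:
  join b4 pred b1: b1 stop@b0
  join b4 pred b2: b2 stop@b0
  join b5 pred b3: b3→b2 stop@b0
  join b5 pred b4: b4 stop@b0
  b0: DF=∅
  b1: DF={b4}
  b2: DF={b4,b5}
  b3: DF={b5}
  b4: DF={b5}
  b5: DF=∅

DF(b4) = ["b5"]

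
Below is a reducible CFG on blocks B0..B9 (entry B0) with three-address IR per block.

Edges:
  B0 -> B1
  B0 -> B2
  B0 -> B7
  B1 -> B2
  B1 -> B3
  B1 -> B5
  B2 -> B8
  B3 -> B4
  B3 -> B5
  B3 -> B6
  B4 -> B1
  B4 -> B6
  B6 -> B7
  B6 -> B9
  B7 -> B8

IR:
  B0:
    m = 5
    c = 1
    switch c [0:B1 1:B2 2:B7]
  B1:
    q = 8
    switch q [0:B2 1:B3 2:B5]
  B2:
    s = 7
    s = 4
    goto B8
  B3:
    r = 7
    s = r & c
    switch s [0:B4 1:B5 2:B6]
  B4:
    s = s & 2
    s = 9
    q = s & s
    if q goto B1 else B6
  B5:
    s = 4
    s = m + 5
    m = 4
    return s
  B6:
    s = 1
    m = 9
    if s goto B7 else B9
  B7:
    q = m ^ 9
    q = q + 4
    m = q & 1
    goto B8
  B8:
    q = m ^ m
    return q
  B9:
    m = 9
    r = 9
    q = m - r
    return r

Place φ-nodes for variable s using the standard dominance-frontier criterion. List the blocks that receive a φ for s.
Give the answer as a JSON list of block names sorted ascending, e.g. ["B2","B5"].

idom tree: B1←B0 B2←B0 B3←B1 B4←B3 B5←B1 B6←B3 B7←B0 B8←B0 B9←B6
Join-block Dom:
  B1: preds {B0,B4}: {B0} ∩ {B0,B1,B3,B4} = {B0}; idom=B0
  B2: preds {B0,B1}: {B0} ∩ {B0,B1} = {B0}; idom=B0
  B5: preds {B1,B3}: {B0,B1} ∩ {B0,B1,B3} = {B0,B1}; idom=B1
  B6: preds {B3,B4}: {B0,B1,B3} ∩ {B0,B1,B3,B4} = {B0,B1,B3}; idom=B3
  B7: preds {B0,B6}: {B0} ∩ {B0,B1,B3,B6} = {B0}; idom=B0
  B8: preds {B2,B7}: {B0,B2} ∩ {B0,B7} = {B0}; idom=B0

Frontier:
  B1←B0: walk · to B0
  B1←B4: walk B4→B3→B1 to B0
  B2←B0: walk · to B0
  B2←B1: walk B1 to B0
  B5←B1: walk · to B1
  B5←B3: walk B3 to B1
  B6←B3: walk · to B3
  B6←B4: walk B4 to B3
  B7←B0: walk · to B0
  B7←B6: walk B6→B3→B1 to B0
  B8←B2: walk B2 to B0
  B8←B7: walk B7 to B0
  B0: DF=∅
  B1: DF={B1,B2,B7}
  B2: DF={B8}
  B3: DF={B1,B5,B7}
  B4: DF={B1,B6}
  B5: DF=∅
  B6: DF={B7}
  B7: DF={B8}
  B8: DF=∅
  B9: DF=∅

φ for s: defs {B2,B3,B4,B5,B6}
  DF⁺ = {B1,B2,B5,B6,B7,B8}

Answer: ["B1", "B2", "B5", "B6", "B7", "B8"]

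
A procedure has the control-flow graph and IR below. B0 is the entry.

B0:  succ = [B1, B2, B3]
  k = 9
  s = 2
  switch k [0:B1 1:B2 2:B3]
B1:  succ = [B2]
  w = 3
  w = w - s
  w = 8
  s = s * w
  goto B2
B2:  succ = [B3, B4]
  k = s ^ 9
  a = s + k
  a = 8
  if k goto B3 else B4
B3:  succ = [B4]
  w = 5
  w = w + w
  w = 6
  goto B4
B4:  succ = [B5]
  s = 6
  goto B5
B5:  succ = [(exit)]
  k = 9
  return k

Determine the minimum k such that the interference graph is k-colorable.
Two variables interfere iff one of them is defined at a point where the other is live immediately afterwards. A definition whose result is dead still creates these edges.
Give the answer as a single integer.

Answer: 2

Analysis:
def/use:
  B0: {k,s} / ∅
  B1: {s,w} / {s}
  B2: {a,k} / {s}
  B3: {w} / ∅
  B4: {s} / ∅
  B5: {k} / ∅

Backward fixpoint:
  live B0: ∅→{s}
  live B1: {s}→{s}
  live B2: {s}→∅
  live B3: ∅→∅
  live B4: ∅→∅
  live B5: ∅→∅

Conflict graph:
  a: {k}
  k: {a,s}
  s: {k,w}
  w: {s}

Colouring:
  clique {a,k} ⇒ need ≥ 2
  2-colouring: c0={k,w}  c1={a,s}
  χ = 2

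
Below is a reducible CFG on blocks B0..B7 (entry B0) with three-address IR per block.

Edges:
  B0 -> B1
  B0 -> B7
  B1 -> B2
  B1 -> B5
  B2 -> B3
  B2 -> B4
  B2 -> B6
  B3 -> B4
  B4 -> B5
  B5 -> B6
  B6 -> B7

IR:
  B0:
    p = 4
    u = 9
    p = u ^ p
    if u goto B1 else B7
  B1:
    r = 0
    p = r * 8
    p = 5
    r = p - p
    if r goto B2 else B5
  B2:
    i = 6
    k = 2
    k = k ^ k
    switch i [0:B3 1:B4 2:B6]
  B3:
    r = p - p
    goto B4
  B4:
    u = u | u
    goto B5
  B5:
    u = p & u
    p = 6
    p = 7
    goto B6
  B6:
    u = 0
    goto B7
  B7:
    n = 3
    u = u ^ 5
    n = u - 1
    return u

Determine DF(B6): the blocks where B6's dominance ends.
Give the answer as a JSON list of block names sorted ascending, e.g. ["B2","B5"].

idom tree: B1←B0 B2←B1 B3←B2 B4←B2 B5←B1 B6←B1 B7←B0
Join-block Dom:
  B4: preds {B2,B3}: {B0,B1,B2} ∩ {B0,B1,B2,B3} = {B0,B1,B2}; idom=B2
  B5: preds {B1,B4}: {B0,B1} ∩ {B0,B1,B2,B4} = {B0,B1}; idom=B1
  B6: preds {B2,B5}: {B0,B1,B2} ∩ {B0,B1,B5} = {B0,B1}; idom=B1
  B7: preds {B0,B6}: {B0} ∩ {B0,B1,B6} = {B0}; idom=B0

DF walk-up:
  join B4 pred B2: · stop@B2
  join B4 pred B3: B3 stop@B2
  join B5 pred B1: · stop@B1
  join B5 pred B4: B4→B2 stop@B1
  join B6 pred B2: B2 stop@B1
  join B6 pred B5: B5 stop@B1
  join B7 pred B0: · stop@B0
  join B7 pred B6: B6→B1 stop@B0
  DF(B0)=∅
  DF(B1)={B7}
  DF(B2)={B5,B6}
  DF(B3)={B4}
  DF(B4)={B5}
  DF(B5)={B6}
  DF(B6)={B7}
  DF(B7)=∅

DF(B6) = ["B7"]

Answer: ["B7"]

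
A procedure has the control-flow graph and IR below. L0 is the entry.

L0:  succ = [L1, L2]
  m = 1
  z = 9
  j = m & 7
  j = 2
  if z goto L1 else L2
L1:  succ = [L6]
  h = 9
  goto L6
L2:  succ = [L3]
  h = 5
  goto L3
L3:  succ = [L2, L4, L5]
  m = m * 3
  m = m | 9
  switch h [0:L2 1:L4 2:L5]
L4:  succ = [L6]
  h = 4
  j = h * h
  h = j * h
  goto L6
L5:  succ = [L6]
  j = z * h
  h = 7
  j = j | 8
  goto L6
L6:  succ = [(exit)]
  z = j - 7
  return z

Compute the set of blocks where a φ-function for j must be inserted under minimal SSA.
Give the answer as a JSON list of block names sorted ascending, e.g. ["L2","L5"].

idom tree: L1←L0 L2←L0 L3←L2 L4←L3 L5←L3 L6←L0
Dom at joins:
  L2: preds {L0,L3}: {L0} ∩ {L0,L2,L3} = {L0}; idom=L0
  L6: preds {L1,L4,L5}: {L0,L1} ∩ {L0,L2,L3,L4} ∩ {L0,L2,L3,L5} = {L0}; idom=L0

DF derivation:
  join L2 pred L0: · stop@L0
  join L2 pred L3: L3→L2 stop@L0
  join L6 pred L1: L1 stop@L0
  join L6 pred L4: L4→L3→L2 stop@L0
  join L6 pred L5: L5→L3→L2 stop@L0
  DF(L0)=∅
  DF(L1)={L6}
  DF(L2)={L2,L6}
  DF(L3)={L2,L6}
  DF(L4)={L6}
  DF(L5)={L6}
  DF(L6)=∅

φ for j: defs {L0,L4,L5}
  DF⁺ = {L6}

Answer: ["L6"]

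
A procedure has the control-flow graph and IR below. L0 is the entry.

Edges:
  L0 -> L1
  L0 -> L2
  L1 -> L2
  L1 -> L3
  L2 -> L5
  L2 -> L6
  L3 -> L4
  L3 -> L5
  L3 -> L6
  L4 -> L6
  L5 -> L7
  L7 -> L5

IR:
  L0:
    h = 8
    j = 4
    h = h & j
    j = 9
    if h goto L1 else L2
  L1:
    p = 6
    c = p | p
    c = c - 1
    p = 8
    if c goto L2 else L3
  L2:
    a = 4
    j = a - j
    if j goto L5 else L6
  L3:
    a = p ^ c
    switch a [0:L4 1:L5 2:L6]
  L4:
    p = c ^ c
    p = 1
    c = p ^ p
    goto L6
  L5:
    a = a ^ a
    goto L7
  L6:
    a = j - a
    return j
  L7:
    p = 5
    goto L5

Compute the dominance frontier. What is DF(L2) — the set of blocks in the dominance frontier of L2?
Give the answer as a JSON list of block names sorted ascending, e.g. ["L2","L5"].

idom tree: L1←L0 L2←L0 L3←L1 L4←L3 L5←L0 L6←L0 L7←L5
Join-block Dom:
  L2: preds {L0,L1}: {L0} ∩ {L0,L1} = {L0}; idom=L0
  L5: preds {L2,L3,L7}: {L0,L2} ∩ {L0,L1,L3} ∩ {L0,L5,L7} = {L0}; idom=L0
  L6: preds {L2,L3,L4}: {L0,L2} ∩ {L0,L1,L3} ∩ {L0,L1,L3,L4} = {L0}; idom=L0

DF walk-up:
  L2←L0: walk · to L0
  L2←L1: walk L1 to L0
  L5←L2: walk L2 to L0
  L5←L3: walk L3→L1 to L0
  L5←L7: walk L7→L5 to L0
  L6←L2: walk L2 to L0
  L6←L3: walk L3→L1 to L0
  L6←L4: walk L4→L3→L1 to L0
  DF(L0)=∅
  DF(L1)={L2,L5,L6}
  DF(L2)={L5,L6}
  DF(L3)={L5,L6}
  DF(L4)={L6}
  DF(L5)={L5}
  DF(L6)=∅
  DF(L7)={L5}

DF(L2) = ["L5", "L6"]

Answer: ["L5", "L6"]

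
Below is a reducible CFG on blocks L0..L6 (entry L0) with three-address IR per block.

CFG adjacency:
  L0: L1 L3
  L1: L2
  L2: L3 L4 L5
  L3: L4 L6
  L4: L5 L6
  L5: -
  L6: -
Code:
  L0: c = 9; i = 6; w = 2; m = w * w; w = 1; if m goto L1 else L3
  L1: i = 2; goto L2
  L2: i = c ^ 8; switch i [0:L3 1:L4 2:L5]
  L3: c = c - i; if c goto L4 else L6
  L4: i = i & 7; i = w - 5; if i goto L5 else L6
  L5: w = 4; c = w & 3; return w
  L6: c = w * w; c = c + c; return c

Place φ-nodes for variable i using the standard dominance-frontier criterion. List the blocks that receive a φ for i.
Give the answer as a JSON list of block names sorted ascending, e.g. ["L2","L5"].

Answer: ["L3", "L4", "L5", "L6"]

Working:
idom tree: L1←L0 L2←L1 L3←L0 L4←L0 L5←L0 L6←L0
Dom at joins:
  L3: preds {L0,L2}: {L0} ∩ {L0,L1,L2} = {L0}; idom=L0
  L4: preds {L2,L3}: {L0,L1,L2} ∩ {L0,L3} = {L0}; idom=L0
  L5: preds {L2,L4}: {L0,L1,L2} ∩ {L0,L4} = {L0}; idom=L0
  L6: preds {L3,L4}: {L0,L3} ∩ {L0,L4} = {L0}; idom=L0

Frontier:
  join L3 pred L0: · stop@L0
  join L3 pred L2: L2→L1 stop@L0
  join L4 pred L2: L2→L1 stop@L0
  join L4 pred L3: L3 stop@L0
  join L5 pred L2: L2→L1 stop@L0
  join L5 pred L4: L4 stop@L0
  join L6 pred L3: L3 stop@L0
  join L6 pred L4: L4 stop@L0
  L0 → ∅
  L1 → {L3,L4,L5}
  L2 → {L3,L4,L5}
  L3 → {L4,L6}
  L4 → {L5,L6}
  L5 → ∅
  L6 → ∅

φ for i: defs {L0,L1,L2,L4}
  DF⁺ = {L3,L4,L5,L6}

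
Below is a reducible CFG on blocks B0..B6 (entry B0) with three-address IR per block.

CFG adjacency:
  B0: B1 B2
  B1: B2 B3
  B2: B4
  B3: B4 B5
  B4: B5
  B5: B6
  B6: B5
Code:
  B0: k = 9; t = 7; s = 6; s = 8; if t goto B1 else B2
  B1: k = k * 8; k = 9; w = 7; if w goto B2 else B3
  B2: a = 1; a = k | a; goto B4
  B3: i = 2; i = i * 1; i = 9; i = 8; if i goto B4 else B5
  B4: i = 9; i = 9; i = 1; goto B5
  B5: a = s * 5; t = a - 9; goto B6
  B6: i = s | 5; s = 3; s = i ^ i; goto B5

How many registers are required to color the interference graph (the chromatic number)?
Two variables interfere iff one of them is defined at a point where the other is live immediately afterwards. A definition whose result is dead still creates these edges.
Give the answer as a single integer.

Per-block:
  B0: {k,s,t} / ∅
  B1: {k,w} / {k}
  B2: {a} / {k}
  B3: {i} / ∅
  B4: {i} / ∅
  B5: {a,t} / {s}
  B6: {i,s} / {s}

Liveness:
  B0: in=∅ out={k,s}
  B1: in={k,s} out={k,s}
  B2: in={k,s} out={s}
  B3: in={s} out={s}
  B4: in={s} out={s}
  B5: in={s} out={s}
  B6: in={s} out={s}

Interfere edges:
  a: {k,s}
  i: {s}
  k: {a,s,t,w}
  s: {a,i,k,t,w}
  t: {k,s}
  w: {k,s}

Colouring:
  {a,k,s} pairwise interfere (3-clique) ⇒ χ ≥ 3
  assign a→R2 i→R1 k→R1 s→R0 t→R2 w→R2 — no edge inside a register ⇒ χ ≤ 3
  χ = 3

Answer: 3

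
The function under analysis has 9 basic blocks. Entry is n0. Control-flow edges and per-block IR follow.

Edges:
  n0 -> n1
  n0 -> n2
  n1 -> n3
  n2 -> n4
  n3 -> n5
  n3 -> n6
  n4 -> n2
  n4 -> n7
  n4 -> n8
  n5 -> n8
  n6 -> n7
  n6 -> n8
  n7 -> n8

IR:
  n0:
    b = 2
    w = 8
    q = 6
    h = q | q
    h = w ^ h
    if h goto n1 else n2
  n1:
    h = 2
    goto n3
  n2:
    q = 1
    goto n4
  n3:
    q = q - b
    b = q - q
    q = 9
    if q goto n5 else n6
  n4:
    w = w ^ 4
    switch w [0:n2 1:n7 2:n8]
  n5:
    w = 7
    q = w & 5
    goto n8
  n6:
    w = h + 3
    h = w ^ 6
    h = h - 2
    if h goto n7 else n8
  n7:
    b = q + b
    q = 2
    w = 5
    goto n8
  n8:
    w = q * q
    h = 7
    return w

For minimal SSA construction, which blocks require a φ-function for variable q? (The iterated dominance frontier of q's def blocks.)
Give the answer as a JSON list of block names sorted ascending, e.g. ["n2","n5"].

idom tree: n1←n0 n2←n0 n3←n1 n4←n2 n5←n3 n6←n3 n7←n0 n8←n0
Join-block Dom:
  n2: preds {n0,n4}: {n0} ∩ {n0,n2,n4} = {n0}; idom=n0
  n7: preds {n4,n6}: {n0,n2,n4} ∩ {n0,n1,n3,n6} = {n0}; idom=n0
  n8: preds {n4,n5,n6,n7}: {n0,n2,n4} ∩ {n0,n1,n3,n5} ∩ {n0,n1,n3,n6} ∩ {n0,n7} = {n0}; idom=n0

Frontier:
  n2←n0: walk · to n0
  n2←n4: walk n4→n2 to n0
  n7←n4: walk n4→n2 to n0
  n7←n6: walk n6→n3→n1 to n0
  n8←n4: walk n4→n2 to n0
  n8←n5: walk n5→n3→n1 to n0
  n8←n6: walk n6→n3→n1 to n0
  n8←n7: walk n7 to n0
  n0 → ∅
  n1 → {n7,n8}
  n2 → {n2,n7,n8}
  n3 → {n7,n8}
  n4 → {n2,n7,n8}
  n5 → {n8}
  n6 → {n7,n8}
  n7 → {n8}
  n8 → ∅

φ for q: defs {n0,n2,n3,n5,n7}
  DF⁺ = {n2,n7,n8}

Answer: ["n2", "n7", "n8"]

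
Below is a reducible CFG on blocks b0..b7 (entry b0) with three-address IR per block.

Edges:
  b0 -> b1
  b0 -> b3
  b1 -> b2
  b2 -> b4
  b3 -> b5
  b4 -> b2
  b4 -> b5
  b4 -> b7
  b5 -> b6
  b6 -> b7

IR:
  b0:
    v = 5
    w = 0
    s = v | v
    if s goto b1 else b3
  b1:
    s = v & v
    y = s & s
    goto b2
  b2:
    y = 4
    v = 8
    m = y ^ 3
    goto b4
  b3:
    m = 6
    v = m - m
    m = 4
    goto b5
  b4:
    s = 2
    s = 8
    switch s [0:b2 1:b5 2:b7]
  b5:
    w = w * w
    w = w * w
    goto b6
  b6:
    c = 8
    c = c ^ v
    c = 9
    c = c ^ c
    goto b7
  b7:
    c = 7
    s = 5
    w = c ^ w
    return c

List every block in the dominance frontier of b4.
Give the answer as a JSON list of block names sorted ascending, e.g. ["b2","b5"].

Answer: ["b2", "b5", "b7"]

Working:
idom tree: b1←b0 b2←b1 b3←b0 b4←b2 b5←b0 b6←b5 b7←b0
Dom∩ at merges:
  b2: preds {b1,b4}: {b0,b1} ∩ {b0,b1,b2,b4} = {b0,b1}; idom=b1
  b5: preds {b3,b4}: {b0,b3} ∩ {b0,b1,b2,b4} = {b0}; idom=b0
  b7: preds {b4,b6}: {b0,b1,b2,b4} ∩ {b0,b5,b6} = {b0}; idom=b0

DF derivation:
  b2←b1: walk · to b1
  b2←b4: walk b4→b2 to b1
  b5←b3: walk b3 to b0
  b5←b4: walk b4→b2→b1 to b0
  b7←b4: walk b4→b2→b1 to b0
  b7←b6: walk b6→b5 to b0
  DF(b0)=∅
  DF(b1)={b5,b7}
  DF(b2)={b2,b5,b7}
  DF(b3)={b5}
  DF(b4)={b2,b5,b7}
  DF(b5)={b7}
  DF(b6)={b7}
  DF(b7)=∅

DF(b4) = ["b2", "b5", "b7"]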